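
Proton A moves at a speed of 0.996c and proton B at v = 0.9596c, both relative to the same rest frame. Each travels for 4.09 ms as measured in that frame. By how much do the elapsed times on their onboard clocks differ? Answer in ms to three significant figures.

A: γ = 1/√(1 − 0.996²) = 1/√0.007984 = 11.19; τ_A = 4.09/11.19 = 0.3655 ms.
B: γ = 1/√(1 − 0.9596²) = 1/√0.07917 = 3.554; τ_B = 4.09/3.554 = 1.151 ms.

|τ_A − τ_B| = 0.785 ms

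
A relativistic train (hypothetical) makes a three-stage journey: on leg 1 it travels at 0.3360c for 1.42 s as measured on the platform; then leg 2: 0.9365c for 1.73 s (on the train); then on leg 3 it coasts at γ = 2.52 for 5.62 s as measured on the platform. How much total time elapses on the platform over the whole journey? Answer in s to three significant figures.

Δt = 12.0 s

Leg 1: 1.42 s is already measured on the platform.
Leg 2: γ = 1/√(1 − 0.9365²) = 1/√0.1230 = 2.852; Δt_2 = 2.852 × 1.73 = 4.933 s.
Leg 3: 5.62 s is already measured on the platform.
Total: 1.420 + 4.933 + 5.620 s.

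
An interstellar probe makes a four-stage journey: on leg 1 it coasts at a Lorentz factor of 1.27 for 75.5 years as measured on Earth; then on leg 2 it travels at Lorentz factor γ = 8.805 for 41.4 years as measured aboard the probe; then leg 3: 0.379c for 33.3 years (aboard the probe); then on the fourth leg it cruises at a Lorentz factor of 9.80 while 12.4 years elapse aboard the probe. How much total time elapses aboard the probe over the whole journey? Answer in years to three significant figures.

Leg 1: γ = 1.27; τ_1 = 75.5/1.270 = 59.45 years.
Leg 2: 41.4 years is already measured aboard the probe.
Leg 3: 33.3 years is already measured aboard the probe.
Leg 4: 12.4 years is already measured aboard the probe.
Total: 59.45 + 41.40 + 33.30 + 12.40 years.

τ = 147 years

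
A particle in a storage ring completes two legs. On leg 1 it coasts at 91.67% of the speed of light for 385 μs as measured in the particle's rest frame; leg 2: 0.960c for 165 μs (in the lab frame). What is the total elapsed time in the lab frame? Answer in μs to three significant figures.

Δt = 1130 μs

Leg 1: β = 0.9167; γ = 1/√(1 − 0.9167²) = 1/√0.1597 = 2.503; Δt_1 = 2.503 × 385 = 963.5 μs.
Leg 2: 165 μs is already measured in the lab frame.
Total: 963.5 + 165.0 μs.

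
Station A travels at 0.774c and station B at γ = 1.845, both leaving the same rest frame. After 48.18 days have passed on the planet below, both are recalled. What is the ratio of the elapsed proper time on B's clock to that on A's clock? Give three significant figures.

A: γ = 1/√(1 − 0.774²) = 1/√0.4009 = 1.579. B: γ = 1.845.
τ_A/τ_B = γ_B/γ_A = 1.845/1.579 = 1.168, so τ_B/τ_A = 0.8560.

τ_B/τ_A = 0.856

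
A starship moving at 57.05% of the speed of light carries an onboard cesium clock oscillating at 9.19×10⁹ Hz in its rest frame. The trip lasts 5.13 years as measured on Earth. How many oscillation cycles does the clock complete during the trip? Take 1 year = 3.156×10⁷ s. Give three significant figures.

β = 0.5705; γ = 1/√(1 − 0.5705²) = 1/√0.6745 = 1.218
The oscillator's own cycle count is N = f × τ where τ is the proper time on the ship. τ = Δt/γ = 5.13/1.218 = 4.213 years = 1.330×10⁸ s.
N = 9.19×10⁹ × 1.330×10⁸ = 1.222×10¹⁸.

N = 1.22×10¹⁸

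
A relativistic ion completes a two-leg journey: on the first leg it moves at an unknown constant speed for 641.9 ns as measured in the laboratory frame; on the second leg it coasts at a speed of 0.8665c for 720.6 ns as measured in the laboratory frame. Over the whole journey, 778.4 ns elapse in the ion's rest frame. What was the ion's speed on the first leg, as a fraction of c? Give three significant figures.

β = 0.758

Leg 1: speed unknown; τ_1 = 641.9/γ_1.
Leg 2: γ = 1/√(1 − 0.8665²) = 1/√0.2492 = 2.003; τ_2 = 720.6/2.003 = 359.7 ns.
Total proper time: τ_1 + 359.7 = 778.4, so τ_1 = 778.4 − 359.7 = 418.7 ns.
γ_1 = 641.9/418.7 = 1.533; β = √(1 − 1/γ²) = √0.5745.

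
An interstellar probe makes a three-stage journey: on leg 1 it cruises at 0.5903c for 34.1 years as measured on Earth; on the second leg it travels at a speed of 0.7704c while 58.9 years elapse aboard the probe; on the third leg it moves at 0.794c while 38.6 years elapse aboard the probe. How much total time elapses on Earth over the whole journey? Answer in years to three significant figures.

Leg 1: 34.1 years is already measured on Earth.
Leg 2: γ = 1/√(1 − 0.7704²) = 1/√0.4065 = 1.568; Δt_2 = 1.568 × 58.9 = 92.38 years.
Leg 3: γ = 1/√(1 − 0.794²) = 1/√0.3696 = 1.645; Δt_3 = 1.645 × 38.6 = 63.50 years.
Total: 34.10 + 92.38 + 63.50 years.

Δt = 190 years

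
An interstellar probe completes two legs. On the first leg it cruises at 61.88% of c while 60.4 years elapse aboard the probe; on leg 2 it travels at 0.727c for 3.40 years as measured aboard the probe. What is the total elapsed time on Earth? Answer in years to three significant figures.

Leg 1: β = 0.6188; γ = 1/√(1 − 0.6188²) = 1/√0.6171 = 1.273; Δt_1 = 1.273 × 60.4 = 76.89 years.
Leg 2: γ = 1/√(1 − 0.727²) = 1/√0.4715 = 1.456; Δt_2 = 1.456 × 3.40 = 4.952 years.
Total: 76.89 + 4.952 years.

Δt = 81.8 years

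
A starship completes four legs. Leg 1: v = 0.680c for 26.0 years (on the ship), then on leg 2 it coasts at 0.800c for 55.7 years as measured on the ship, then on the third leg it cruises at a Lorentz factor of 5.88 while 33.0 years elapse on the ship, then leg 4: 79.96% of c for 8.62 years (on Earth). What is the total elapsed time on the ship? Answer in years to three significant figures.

Leg 1: 26.0 years is already measured on the ship.
Leg 2: 55.7 years is already measured on the ship.
Leg 3: 33.0 years is already measured on the ship.
Leg 4: β = 0.7996; γ = 1/√(1 − 0.7996²) = 1/√0.3606 = 1.665; τ_4 = 8.62/1.665 = 5.177 years.
Total: 26.00 + 55.70 + 33.00 + 5.177 years.

τ = 120 years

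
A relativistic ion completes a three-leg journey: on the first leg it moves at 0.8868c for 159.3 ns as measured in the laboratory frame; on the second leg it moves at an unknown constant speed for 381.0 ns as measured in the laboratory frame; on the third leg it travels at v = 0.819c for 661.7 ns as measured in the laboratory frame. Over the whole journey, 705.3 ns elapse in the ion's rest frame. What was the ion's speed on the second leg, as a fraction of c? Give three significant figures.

β = 0.750

Leg 1: γ = 1/√(1 − 0.8868²) = 1/√0.2136 = 2.164; τ_1 = 159.3/2.164 = 73.62 ns.
Leg 2: speed unknown; τ_2 = 381.0/γ_2.
Leg 3: γ = 1/√(1 − 0.819²) = 1/√0.3292 = 1.743; τ_3 = 661.7/1.743 = 379.7 ns.
Total proper time: 73.62 + τ_2 + 379.7 = 705.3, so τ_2 = 705.3 − 453.3 = 252.0 ns.
γ_2 = 381.0/252.0 = 1.512; β = √(1 − 1/γ²) = √0.5625.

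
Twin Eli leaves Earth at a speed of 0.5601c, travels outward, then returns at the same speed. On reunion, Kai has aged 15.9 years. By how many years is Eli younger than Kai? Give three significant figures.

Δt − τ = 2.73 years

γ = 1/√(1 − 0.5601²) = 1/√0.6863 = 1.207
Eli's elapsed proper time: τ = 15.9/1.207 = 13.17 years.
Age gap = Δt − τ = 15.9 − 13.17 years.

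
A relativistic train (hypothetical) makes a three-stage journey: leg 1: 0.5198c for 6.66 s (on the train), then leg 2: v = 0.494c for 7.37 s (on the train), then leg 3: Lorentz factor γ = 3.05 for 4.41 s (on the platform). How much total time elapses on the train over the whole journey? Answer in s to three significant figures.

τ = 15.5 s

Leg 1: 6.66 s is already measured on the train.
Leg 2: 7.37 s is already measured on the train.
Leg 3: γ = 3.05; τ_3 = 4.41/3.050 = 1.446 s.
Total: 6.660 + 7.370 + 1.446 s.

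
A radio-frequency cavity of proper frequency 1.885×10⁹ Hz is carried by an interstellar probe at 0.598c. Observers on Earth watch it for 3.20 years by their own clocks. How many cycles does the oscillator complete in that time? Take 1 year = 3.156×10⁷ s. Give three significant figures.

γ = 1/√(1 − 0.598²) = 1/√0.6424 = 1.248
During 3.20 years of lab time, the oscillator's proper time advances by τ = Δt/γ = 3.20/1.248 = 2.565 years = 8.094×10⁷ s.
N = f × τ = 1.885×10⁹ × 8.094×10⁷ = 1.526×10¹⁷.

N = 1.53×10¹⁷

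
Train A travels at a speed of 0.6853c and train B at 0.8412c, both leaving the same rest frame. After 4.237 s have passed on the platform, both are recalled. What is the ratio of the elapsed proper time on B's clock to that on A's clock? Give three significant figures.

A: γ = 1/√(1 − 0.6853²) = 1/√0.5304 = 1.373. B: γ = 1/√(1 − 0.8412²) = 1/√0.2924 = 1.849.
τ_A/τ_B = γ_B/γ_A = 1.849/1.373 = 1.347, so τ_B/τ_A = 0.7425.

τ_B/τ_A = 0.742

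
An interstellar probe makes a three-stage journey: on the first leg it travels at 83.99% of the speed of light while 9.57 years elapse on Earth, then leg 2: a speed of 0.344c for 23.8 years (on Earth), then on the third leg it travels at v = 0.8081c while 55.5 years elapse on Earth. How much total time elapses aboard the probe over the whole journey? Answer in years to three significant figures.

Leg 1: β = 0.8399; γ = 1/√(1 − 0.8399²) = 1/√0.2946 = 1.842; τ_1 = 9.57/1.842 = 5.194 years.
Leg 2: γ = 1/√(1 − 0.344²) = 1/√0.8817 = 1.065; τ_2 = 23.8/1.065 = 22.35 years.
Leg 3: γ = 1/√(1 − 0.8081²) = 1/√0.3470 = 1.698; τ_3 = 55.5/1.698 = 32.69 years.
Total: 5.194 + 22.35 + 32.69 years.

τ = 60.2 years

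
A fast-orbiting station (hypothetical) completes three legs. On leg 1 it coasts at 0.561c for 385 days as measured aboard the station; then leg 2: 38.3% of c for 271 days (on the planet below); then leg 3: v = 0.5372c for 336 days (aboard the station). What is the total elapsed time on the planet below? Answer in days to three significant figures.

Δt = 1130 days

Leg 1: γ = 1/√(1 − 0.561²) = 1/√0.6853 = 1.208; Δt_1 = 1.208 × 385 = 465.1 days.
Leg 2: 271 days is already measured on the planet below.
Leg 3: γ = 1/√(1 − 0.5372²) = 1/√0.7114 = 1.186; Δt_3 = 1.186 × 336 = 398.4 days.
Total: 465.1 + 271.0 + 398.4 days.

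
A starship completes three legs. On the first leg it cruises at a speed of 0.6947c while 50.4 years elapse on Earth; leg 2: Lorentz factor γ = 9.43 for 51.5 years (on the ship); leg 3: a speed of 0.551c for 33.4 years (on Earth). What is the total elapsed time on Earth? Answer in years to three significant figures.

Leg 1: 50.4 years is already measured on Earth.
Leg 2: γ = 9.43; Δt_2 = 9.430 × 51.5 = 485.6 years.
Leg 3: 33.4 years is already measured on Earth.
Total: 50.40 + 485.6 + 33.40 years.

Δt = 569 years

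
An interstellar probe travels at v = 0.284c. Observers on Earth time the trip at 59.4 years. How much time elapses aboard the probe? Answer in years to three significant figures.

τ = 57.0 years

γ = 1/√(1 − 0.284²) = 1/√0.9193 = 1.043
The interval measured on Earth is the dilated one; the clock aboard the probe measures the proper time τ = Δt/γ = 59.4/1.043 years.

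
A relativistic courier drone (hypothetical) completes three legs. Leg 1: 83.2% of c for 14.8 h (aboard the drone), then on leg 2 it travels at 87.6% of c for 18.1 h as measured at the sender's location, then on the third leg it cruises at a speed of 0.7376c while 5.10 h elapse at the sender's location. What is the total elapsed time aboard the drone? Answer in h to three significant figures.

Leg 1: 14.8 h is already measured aboard the drone.
Leg 2: β = 0.876; γ = 1/√(1 − 0.876²) = 1/√0.2326 = 2.073; τ_2 = 18.1/2.073 = 8.730 h.
Leg 3: γ = 1/√(1 − 0.7376²) = 1/√0.4559 = 1.481; τ_3 = 5.10/1.481 = 3.444 h.
Total: 14.80 + 8.730 + 3.444 h.

τ = 27.0 h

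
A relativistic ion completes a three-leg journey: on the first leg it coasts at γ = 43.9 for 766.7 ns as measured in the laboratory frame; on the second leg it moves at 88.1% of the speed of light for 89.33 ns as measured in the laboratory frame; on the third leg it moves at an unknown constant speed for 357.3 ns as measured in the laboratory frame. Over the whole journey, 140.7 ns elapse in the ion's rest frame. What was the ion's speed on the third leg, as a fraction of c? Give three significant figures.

β = 0.974

Leg 1: γ = 43.9; τ_1 = 766.7/43.90 = 17.46 ns.
Leg 2: β = 0.881; γ = 1/√(1 − 0.881²) = 1/√0.2238 = 2.114; τ_2 = 89.33/2.114 = 42.26 ns.
Leg 3: speed unknown; τ_3 = 357.3/γ_3.
Total proper time: 17.46 + 42.26 + τ_3 = 140.7, so τ_3 = 140.7 − 59.73 = 80.97 ns.
γ_3 = 357.3/80.97 = 4.413; β = √(1 − 1/γ²) = √0.9486.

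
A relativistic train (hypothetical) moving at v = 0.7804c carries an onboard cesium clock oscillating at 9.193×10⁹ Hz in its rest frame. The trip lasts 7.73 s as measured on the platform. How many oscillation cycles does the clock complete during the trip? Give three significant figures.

γ = 1/√(1 − 0.7804²) = 1/√0.3910 = 1.599
The oscillator's own cycle count is N = f × τ where τ is the proper time on the train. τ = Δt/γ = 7.73/1.599 = 4.833 s = 4.833×10⁰ s.
N = 9.193×10⁹ × 4.833×10⁰ = 4.443×10¹⁰.

N = 4.44×10¹⁰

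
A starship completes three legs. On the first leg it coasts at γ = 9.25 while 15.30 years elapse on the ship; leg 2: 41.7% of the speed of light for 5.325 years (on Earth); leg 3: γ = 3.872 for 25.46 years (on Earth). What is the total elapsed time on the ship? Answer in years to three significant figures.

Leg 1: 15.30 years is already measured on the ship.
Leg 2: β = 0.417; γ = 1/√(1 − 0.417²) = 1/√0.8261 = 1.100; τ_2 = 5.325/1.100 = 4.840 years.
Leg 3: γ = 3.872; τ_3 = 25.46/3.872 = 6.575 years.
Total: 15.30 + 4.840 + 6.575 years.

τ = 26.7 years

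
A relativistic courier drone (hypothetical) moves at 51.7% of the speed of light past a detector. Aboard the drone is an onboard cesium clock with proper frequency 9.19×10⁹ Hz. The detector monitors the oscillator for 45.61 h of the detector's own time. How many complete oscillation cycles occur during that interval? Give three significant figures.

N = 1.29×10¹⁵

β = 0.517; γ = 1/√(1 − 0.517²) = 1/√0.7327 = 1.168
During 45.61 h of lab time, the oscillator's proper time advances by τ = Δt/γ = 45.61/1.168 = 39.04 h = 1.405×10⁵ s.
N = f × τ = 9.19×10⁹ × 1.405×10⁵ = 1.292×10¹⁵.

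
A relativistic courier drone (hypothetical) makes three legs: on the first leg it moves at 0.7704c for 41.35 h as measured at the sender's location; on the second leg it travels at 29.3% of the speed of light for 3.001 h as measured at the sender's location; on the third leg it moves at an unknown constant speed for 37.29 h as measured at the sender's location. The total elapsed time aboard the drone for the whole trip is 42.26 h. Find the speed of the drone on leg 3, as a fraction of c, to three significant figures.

β = 0.937

Leg 1: γ = 1/√(1 − 0.7704²) = 1/√0.4065 = 1.568; τ_1 = 41.35/1.568 = 26.36 h.
Leg 2: β = 0.293; γ = 1/√(1 − 0.293²) = 1/√0.9142 = 1.046; τ_2 = 3.001/1.046 = 2.869 h.
Leg 3: speed unknown; τ_3 = 37.29/γ_3.
Total proper time: 26.36 + 2.869 + τ_3 = 42.26, so τ_3 = 42.26 − 29.23 = 13.03 h.
γ_3 = 37.29/13.03 = 2.862; β = √(1 − 1/γ²) = √0.8779.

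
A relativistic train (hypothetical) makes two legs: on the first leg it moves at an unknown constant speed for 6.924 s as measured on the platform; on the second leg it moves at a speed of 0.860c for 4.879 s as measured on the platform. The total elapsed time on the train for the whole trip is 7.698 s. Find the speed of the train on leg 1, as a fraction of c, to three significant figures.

β = 0.659

Leg 1: speed unknown; τ_1 = 6.924/γ_1.
Leg 2: γ = 1/√(1 − 0.860²) = 1/√0.2604 = 1.960; τ_2 = 4.879/1.960 = 2.490 s.
Total proper time: τ_1 + 2.490 = 7.698, so τ_1 = 7.698 − 2.490 = 5.208 s.
γ_1 = 6.924/5.208 = 1.329; β = √(1 − 1/γ²) = √0.4342.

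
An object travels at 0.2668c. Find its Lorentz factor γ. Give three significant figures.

γ = 1/√(1 − 0.2668²) = 1/√0.9288 = 1.038

γ = 1.04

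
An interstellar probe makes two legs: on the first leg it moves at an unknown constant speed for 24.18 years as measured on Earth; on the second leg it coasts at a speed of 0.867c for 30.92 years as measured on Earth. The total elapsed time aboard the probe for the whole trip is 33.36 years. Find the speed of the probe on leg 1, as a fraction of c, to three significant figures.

β = 0.670

Leg 1: speed unknown; τ_1 = 24.18/γ_1.
Leg 2: γ = 1/√(1 − 0.867²) = 1/√0.2483 = 2.007; τ_2 = 30.92/2.007 = 15.41 years.
Total proper time: τ_1 + 15.41 = 33.36, so τ_1 = 33.36 − 15.41 = 17.95 years.
γ_1 = 24.18/17.95 = 1.347; β = √(1 − 1/γ²) = √0.4488.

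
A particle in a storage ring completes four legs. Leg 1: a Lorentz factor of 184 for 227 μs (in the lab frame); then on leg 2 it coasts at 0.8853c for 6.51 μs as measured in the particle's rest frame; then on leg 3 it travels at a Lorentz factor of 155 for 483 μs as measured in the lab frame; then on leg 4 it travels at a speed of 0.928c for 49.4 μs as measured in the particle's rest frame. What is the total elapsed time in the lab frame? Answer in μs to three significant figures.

Leg 1: 227 μs is already measured in the lab frame.
Leg 2: γ = 1/√(1 − 0.8853²) = 1/√0.2162 = 2.150; Δt_2 = 2.150 × 6.51 = 14.00 μs.
Leg 3: 483 μs is already measured in the lab frame.
Leg 4: γ = 1/√(1 − 0.928²) = 1/√0.1388 = 2.684; Δt_4 = 2.684 × 49.4 = 132.6 μs.
Total: 227.0 + 14.00 + 483.0 + 132.6 μs.

Δt = 857 μs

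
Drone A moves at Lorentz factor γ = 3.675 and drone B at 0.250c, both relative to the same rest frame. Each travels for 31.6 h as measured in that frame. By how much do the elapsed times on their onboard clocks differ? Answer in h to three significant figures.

A: γ = 3.675; τ_A = 31.6/3.675 = 8.599 h.
B: γ = 1/√(1 − 0.250²) = 1/√0.9375 = 1.033; τ_B = 31.6/1.033 = 30.60 h.

|τ_A − τ_B| = 22.0 h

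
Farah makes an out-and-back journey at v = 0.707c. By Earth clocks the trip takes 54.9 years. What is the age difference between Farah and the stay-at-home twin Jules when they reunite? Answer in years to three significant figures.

Δt − τ = 16.1 years

γ = 1/√(1 − 0.707²) = 1/√0.5002 = 1.414
Farah's elapsed proper time: τ = 54.9/1.414 = 38.83 years.
Age gap = Δt − τ = 54.9 − 38.83 years.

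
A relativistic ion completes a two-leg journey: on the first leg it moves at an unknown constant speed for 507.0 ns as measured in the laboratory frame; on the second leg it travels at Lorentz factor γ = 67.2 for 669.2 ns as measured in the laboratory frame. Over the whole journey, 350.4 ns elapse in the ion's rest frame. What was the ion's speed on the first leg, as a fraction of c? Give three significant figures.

Leg 1: speed unknown; τ_1 = 507.0/γ_1.
Leg 2: γ = 67.2; τ_2 = 669.2/67.20 = 9.958 ns.
Total proper time: τ_1 + 9.958 = 350.4, so τ_1 = 350.4 − 9.958 = 340.4 ns.
γ_1 = 507.0/340.4 = 1.489; β = √(1 − 1/γ²) = √0.5491.

β = 0.741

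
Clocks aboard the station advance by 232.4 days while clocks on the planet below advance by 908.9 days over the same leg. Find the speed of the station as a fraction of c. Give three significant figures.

β = 0.967

The proper time is measured aboard the station (both events occur at the station's location); Δt is measured on the planet below. γ = Δt/τ = 908.9/232.4 = 3.911.
β = √(1 − 1/γ²) = √(1 − 0.06538) = √0.9346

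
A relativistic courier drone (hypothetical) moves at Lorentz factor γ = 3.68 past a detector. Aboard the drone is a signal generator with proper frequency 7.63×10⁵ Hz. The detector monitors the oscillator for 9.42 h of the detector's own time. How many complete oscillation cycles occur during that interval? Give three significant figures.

N = 7.03×10⁹

γ = 3.68
During 9.42 h of lab time, the oscillator's proper time advances by τ = Δt/γ = 9.42/3.680 = 2.560 h = 9.215×10³ s.
N = f × τ = 7.63×10⁵ × 9.215×10³ = 7.031×10⁹.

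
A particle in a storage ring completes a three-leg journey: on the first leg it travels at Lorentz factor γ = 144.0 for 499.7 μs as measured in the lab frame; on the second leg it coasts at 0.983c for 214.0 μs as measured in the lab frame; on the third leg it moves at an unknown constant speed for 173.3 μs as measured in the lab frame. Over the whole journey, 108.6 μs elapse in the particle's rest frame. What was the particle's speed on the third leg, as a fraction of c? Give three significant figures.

β = 0.925

Leg 1: γ = 144.0; τ_1 = 499.7/144.0 = 3.470 μs.
Leg 2: γ = 1/√(1 − 0.983²) = 1/√0.03371 = 5.446; τ_2 = 214.0/5.446 = 39.29 μs.
Leg 3: speed unknown; τ_3 = 173.3/γ_3.
Total proper time: 3.470 + 39.29 + τ_3 = 108.6, so τ_3 = 108.6 − 42.76 = 65.84 μs.
γ_3 = 173.3/65.84 = 2.632; β = √(1 − 1/γ²) = √0.8557.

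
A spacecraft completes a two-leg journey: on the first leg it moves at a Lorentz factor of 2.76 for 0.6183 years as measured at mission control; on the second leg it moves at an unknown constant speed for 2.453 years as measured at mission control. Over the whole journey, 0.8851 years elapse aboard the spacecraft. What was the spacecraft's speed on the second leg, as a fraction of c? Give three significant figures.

β = 0.963

Leg 1: γ = 2.76; τ_1 = 0.6183/2.760 = 0.2240 years.
Leg 2: speed unknown; τ_2 = 2.453/γ_2.
Total proper time: 0.2240 + τ_2 = 0.8851, so τ_2 = 0.8851 − 0.2240 = 0.6611 years.
γ_2 = 2.453/0.6611 = 3.711; β = √(1 − 1/γ²) = √0.9274.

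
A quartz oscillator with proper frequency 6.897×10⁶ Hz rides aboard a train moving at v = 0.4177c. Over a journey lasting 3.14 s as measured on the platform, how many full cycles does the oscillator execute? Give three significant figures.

N = 1.97×10⁷

γ = 1/√(1 − 0.4177²) = 1/√0.8255 = 1.101
The oscillator's own cycle count is N = f × τ where τ is the proper time on the train. τ = Δt/γ = 3.14/1.101 = 2.853 s = 2.853×10⁰ s.
N = 6.897×10⁶ × 2.853×10⁰ = 1.968×10⁷.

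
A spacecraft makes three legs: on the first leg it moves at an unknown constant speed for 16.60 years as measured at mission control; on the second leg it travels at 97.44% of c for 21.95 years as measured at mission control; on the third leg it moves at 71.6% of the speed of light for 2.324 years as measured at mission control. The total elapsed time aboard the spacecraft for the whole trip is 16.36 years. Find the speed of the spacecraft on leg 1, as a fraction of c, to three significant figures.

β = 0.807

Leg 1: speed unknown; τ_1 = 16.60/γ_1.
Leg 2: β = 0.9744; γ = 1/√(1 − 0.9744²) = 1/√0.05054 = 4.448; τ_2 = 21.95/4.448 = 4.935 years.
Leg 3: β = 0.716; γ = 1/√(1 − 0.716²) = 1/√0.4873 = 1.432; τ_3 = 2.324/1.432 = 1.622 years.
Total proper time: τ_1 + 4.935 + 1.622 = 16.36, so τ_1 = 16.36 − 6.557 = 9.803 years.
γ_1 = 16.60/9.803 = 1.693; β = √(1 − 1/γ²) = √0.6513.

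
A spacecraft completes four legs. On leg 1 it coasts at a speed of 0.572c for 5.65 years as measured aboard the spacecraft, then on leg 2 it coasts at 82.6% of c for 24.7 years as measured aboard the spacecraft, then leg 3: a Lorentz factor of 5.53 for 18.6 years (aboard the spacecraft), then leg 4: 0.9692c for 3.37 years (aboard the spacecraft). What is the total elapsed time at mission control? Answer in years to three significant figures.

Leg 1: γ = 1/√(1 − 0.572²) = 1/√0.6728 = 1.219; Δt_1 = 1.219 × 5.65 = 6.888 years.
Leg 2: β = 0.826; γ = 1/√(1 − 0.826²) = 1/√0.3177 = 1.774; Δt_2 = 1.774 × 24.7 = 43.82 years.
Leg 3: γ = 5.53; Δt_3 = 5.530 × 18.6 = 102.9 years.
Leg 4: γ = 1/√(1 − 0.9692²) = 1/√0.06065 = 4.061; Δt_4 = 4.061 × 3.37 = 13.68 years.
Total: 6.888 + 43.82 + 102.9 + 13.68 years.

Δt = 167 years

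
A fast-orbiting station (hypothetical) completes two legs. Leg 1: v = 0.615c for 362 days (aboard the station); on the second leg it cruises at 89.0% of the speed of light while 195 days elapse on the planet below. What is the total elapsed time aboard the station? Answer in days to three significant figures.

τ = 451 days

Leg 1: 362 days is already measured aboard the station.
Leg 2: β = 0.890; γ = 1/√(1 − 0.890²) = 1/√0.2079 = 2.193; τ_2 = 195/2.193 = 88.91 days.
Total: 362.0 + 88.91 days.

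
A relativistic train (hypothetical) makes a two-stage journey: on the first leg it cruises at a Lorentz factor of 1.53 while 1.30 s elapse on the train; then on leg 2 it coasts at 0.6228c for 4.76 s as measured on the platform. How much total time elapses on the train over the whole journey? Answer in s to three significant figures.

τ = 5.02 s

Leg 1: 1.30 s is already measured on the train.
Leg 2: γ = 1/√(1 − 0.6228²) = 1/√0.6121 = 1.278; τ_2 = 4.76/1.278 = 3.724 s.
Total: 1.300 + 3.724 s.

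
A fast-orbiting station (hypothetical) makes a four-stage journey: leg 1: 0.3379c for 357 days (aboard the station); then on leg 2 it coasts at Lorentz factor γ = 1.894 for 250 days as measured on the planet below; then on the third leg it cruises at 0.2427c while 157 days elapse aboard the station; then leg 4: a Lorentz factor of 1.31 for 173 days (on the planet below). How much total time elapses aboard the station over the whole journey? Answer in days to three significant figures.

Leg 1: 357 days is already measured aboard the station.
Leg 2: γ = 1.894; τ_2 = 250/1.894 = 132.0 days.
Leg 3: 157 days is already measured aboard the station.
Leg 4: γ = 1.31; τ_4 = 173/1.310 = 132.1 days.
Total: 357.0 + 132.0 + 157.0 + 132.1 days.

τ = 778 days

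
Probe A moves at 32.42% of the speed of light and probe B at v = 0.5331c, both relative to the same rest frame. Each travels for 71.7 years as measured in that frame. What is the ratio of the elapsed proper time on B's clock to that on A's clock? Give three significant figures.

A: β = 0.3242; γ = 1/√(1 − 0.3242²) = 1/√0.8949 = 1.057. B: γ = 1/√(1 − 0.5331²) = 1/√0.7158 = 1.182.
τ_A/τ_B = γ_B/γ_A = 1.182/1.057 = 1.118, so τ_B/τ_A = 0.8944.

τ_B/τ_A = 0.894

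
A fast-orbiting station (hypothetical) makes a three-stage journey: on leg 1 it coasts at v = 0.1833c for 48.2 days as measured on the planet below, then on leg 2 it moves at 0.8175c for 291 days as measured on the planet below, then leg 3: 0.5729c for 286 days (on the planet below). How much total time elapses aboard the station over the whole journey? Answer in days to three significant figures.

τ = 449 days

Leg 1: γ = 1/√(1 − 0.1833²) = 1/√0.9664 = 1.017; τ_1 = 48.2/1.017 = 47.38 days.
Leg 2: γ = 1/√(1 − 0.8175²) = 1/√0.3317 = 1.736; τ_2 = 291/1.736 = 167.6 days.
Leg 3: γ = 1/√(1 − 0.5729²) = 1/√0.6718 = 1.220; τ_3 = 286/1.220 = 234.4 days.
Total: 47.38 + 167.6 + 234.4 days.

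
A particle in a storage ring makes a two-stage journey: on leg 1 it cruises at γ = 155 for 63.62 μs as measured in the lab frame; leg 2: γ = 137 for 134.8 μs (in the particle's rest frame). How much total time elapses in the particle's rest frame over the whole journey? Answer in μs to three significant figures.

τ = 135 μs

Leg 1: γ = 155; τ_1 = 63.62/155.0 = 0.4105 μs.
Leg 2: 134.8 μs is already measured in the particle's rest frame.
Total: 0.4105 + 134.8 μs.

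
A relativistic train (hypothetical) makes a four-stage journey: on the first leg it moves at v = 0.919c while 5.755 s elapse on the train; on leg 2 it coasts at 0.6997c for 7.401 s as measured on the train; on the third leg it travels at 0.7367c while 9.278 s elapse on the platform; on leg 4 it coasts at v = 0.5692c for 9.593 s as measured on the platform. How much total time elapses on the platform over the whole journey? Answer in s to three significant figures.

Leg 1: γ = 1/√(1 − 0.919²) = 1/√0.1554 = 2.536; Δt_1 = 2.536 × 5.755 = 14.60 s.
Leg 2: γ = 1/√(1 − 0.6997²) = 1/√0.5104 = 1.400; Δt_2 = 1.400 × 7.401 = 10.36 s.
Leg 3: 9.278 s is already measured on the platform.
Leg 4: 9.593 s is already measured on the platform.
Total: 14.60 + 10.36 + 9.278 + 9.593 s.

Δt = 43.8 s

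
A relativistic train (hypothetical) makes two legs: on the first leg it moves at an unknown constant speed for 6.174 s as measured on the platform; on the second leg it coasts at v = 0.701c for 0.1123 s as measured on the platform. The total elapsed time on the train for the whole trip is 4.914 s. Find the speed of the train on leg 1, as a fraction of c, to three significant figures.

Leg 1: speed unknown; τ_1 = 6.174/γ_1.
Leg 2: γ = 1/√(1 − 0.701²) = 1/√0.5086 = 1.402; τ_2 = 0.1123/1.402 = 0.08009 s.
Total proper time: τ_1 + 0.08009 = 4.914, so τ_1 = 4.914 − 0.08009 = 4.834 s.
γ_1 = 6.174/4.834 = 1.277; β = √(1 − 1/γ²) = √0.3870.

β = 0.622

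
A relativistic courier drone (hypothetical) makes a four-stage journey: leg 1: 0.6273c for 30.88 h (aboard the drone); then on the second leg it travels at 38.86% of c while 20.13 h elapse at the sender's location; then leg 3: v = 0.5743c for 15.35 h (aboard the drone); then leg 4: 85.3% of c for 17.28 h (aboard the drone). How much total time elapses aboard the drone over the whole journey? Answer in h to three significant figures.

τ = 82.1 h

Leg 1: 30.88 h is already measured aboard the drone.
Leg 2: β = 0.3886; γ = 1/√(1 − 0.3886²) = 1/√0.8490 = 1.085; τ_2 = 20.13/1.085 = 18.55 h.
Leg 3: 15.35 h is already measured aboard the drone.
Leg 4: 17.28 h is already measured aboard the drone.
Total: 30.88 + 18.55 + 15.35 + 17.28 h.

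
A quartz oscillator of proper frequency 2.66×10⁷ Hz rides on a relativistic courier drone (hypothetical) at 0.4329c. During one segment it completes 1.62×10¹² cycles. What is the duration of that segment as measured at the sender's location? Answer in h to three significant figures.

γ = 1/√(1 − 0.4329²) = 1/√0.8126 = 1.109
Proper time for N cycles: τ = N/f = 1.62×10¹²/(2.66×10⁷) = 6.090×10⁴ s = 16.92 h.
Lab-frame duration Δt = γτ = 1.109 × 16.92 = 18.77 h.

Δt = 18.8 h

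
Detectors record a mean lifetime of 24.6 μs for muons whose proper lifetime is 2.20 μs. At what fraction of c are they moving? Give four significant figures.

γ = Δt/τ₀ = 24.6/2.20 = 11.18
β = √(1 − 1/γ²) = √(1 − 0.007998) = √0.9920

v = 0.9960c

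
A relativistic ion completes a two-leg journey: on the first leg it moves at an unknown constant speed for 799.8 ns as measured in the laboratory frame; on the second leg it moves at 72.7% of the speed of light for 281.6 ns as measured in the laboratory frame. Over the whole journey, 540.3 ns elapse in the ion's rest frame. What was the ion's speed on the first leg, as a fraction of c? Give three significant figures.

Leg 1: speed unknown; τ_1 = 799.8/γ_1.
Leg 2: β = 0.727; γ = 1/√(1 − 0.727²) = 1/√0.4715 = 1.456; τ_2 = 281.6/1.456 = 193.4 ns.
Total proper time: τ_1 + 193.4 = 540.3, so τ_1 = 540.3 − 193.4 = 346.9 ns.
γ_1 = 799.8/346.9 = 2.305; β = √(1 − 1/γ²) = √0.8118.

β = 0.901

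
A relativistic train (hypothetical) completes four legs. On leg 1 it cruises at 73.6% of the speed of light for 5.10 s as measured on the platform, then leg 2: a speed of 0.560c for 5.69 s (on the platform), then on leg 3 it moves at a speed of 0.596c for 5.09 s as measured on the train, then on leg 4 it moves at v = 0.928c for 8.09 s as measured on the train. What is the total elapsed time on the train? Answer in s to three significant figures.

τ = 21.3 s

Leg 1: β = 0.736; γ = 1/√(1 − 0.736²) = 1/√0.4583 = 1.477; τ_1 = 5.10/1.477 = 3.453 s.
Leg 2: γ = 1/√(1 − 0.560²) = 1/√0.6864 = 1.207; τ_2 = 5.69/1.207 = 4.714 s.
Leg 3: 5.09 s is already measured on the train.
Leg 4: 8.09 s is already measured on the train.
Total: 3.453 + 4.714 + 5.090 + 8.090 s.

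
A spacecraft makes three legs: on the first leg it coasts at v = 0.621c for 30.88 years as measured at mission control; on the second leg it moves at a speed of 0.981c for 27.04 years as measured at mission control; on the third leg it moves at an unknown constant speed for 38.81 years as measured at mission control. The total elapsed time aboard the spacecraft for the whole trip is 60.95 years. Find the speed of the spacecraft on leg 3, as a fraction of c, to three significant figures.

Leg 1: γ = 1/√(1 − 0.621²) = 1/√0.6144 = 1.276; τ_1 = 30.88/1.276 = 24.20 years.
Leg 2: γ = 1/√(1 − 0.981²) = 1/√0.03764 = 5.154; τ_2 = 27.04/5.154 = 5.246 years.
Leg 3: speed unknown; τ_3 = 38.81/γ_3.
Total proper time: 24.20 + 5.246 + τ_3 = 60.95, so τ_3 = 60.95 − 29.45 = 31.50 years.
γ_3 = 38.81/31.50 = 1.232; β = √(1 − 1/γ²) = √0.3412.

β = 0.584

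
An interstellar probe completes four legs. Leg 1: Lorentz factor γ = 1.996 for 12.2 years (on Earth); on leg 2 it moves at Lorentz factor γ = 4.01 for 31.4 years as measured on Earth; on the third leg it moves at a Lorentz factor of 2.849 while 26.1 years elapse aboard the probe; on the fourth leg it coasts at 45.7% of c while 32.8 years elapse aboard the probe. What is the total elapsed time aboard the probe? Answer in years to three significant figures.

Leg 1: γ = 1.996; τ_1 = 12.2/1.996 = 6.112 years.
Leg 2: γ = 4.01; τ_2 = 31.4/4.010 = 7.830 years.
Leg 3: 26.1 years is already measured aboard the probe.
Leg 4: 32.8 years is already measured aboard the probe.
Total: 6.112 + 7.830 + 26.10 + 32.80 years.

τ = 72.8 years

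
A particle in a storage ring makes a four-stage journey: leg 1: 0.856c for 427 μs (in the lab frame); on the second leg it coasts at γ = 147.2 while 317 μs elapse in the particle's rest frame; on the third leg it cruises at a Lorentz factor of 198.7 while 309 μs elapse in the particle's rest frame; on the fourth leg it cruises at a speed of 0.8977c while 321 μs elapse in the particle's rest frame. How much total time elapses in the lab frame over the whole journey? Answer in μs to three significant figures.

Δt = 1.09×10⁵ μs

Leg 1: 427 μs is already measured in the lab frame.
Leg 2: γ = 147.2; Δt_2 = 147.2 × 317 = 4.666×10⁴ μs.
Leg 3: γ = 198.7; Δt_3 = 198.7 × 309 = 6.140×10⁴ μs.
Leg 4: γ = 1/√(1 − 0.8977²) = 1/√0.1941 = 2.270; Δt_4 = 2.270 × 321 = 728.5 μs.
Total: 427.0 + 4.666×10⁴ + 6.140×10⁴ + 728.5 μs.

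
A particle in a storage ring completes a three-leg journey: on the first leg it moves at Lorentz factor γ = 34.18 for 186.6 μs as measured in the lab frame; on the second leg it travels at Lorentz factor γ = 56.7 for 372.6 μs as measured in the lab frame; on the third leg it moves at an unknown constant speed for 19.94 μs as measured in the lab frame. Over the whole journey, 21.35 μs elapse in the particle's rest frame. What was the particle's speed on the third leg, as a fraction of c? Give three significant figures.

β = 0.884

Leg 1: γ = 34.18; τ_1 = 186.6/34.18 = 5.459 μs.
Leg 2: γ = 56.7; τ_2 = 372.6/56.70 = 6.571 μs.
Leg 3: speed unknown; τ_3 = 19.94/γ_3.
Total proper time: 5.459 + 6.571 + τ_3 = 21.35, so τ_3 = 21.35 − 12.03 = 9.319 μs.
γ_3 = 19.94/9.319 = 2.140; β = √(1 − 1/γ²) = √0.7816.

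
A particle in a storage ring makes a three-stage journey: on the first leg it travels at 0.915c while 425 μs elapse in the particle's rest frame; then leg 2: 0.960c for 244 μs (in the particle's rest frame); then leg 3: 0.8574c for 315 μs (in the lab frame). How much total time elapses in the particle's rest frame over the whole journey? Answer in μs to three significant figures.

τ = 831 μs

Leg 1: 425 μs is already measured in the particle's rest frame.
Leg 2: 244 μs is already measured in the particle's rest frame.
Leg 3: γ = 1/√(1 − 0.8574²) = 1/√0.2649 = 1.943; τ_3 = 315/1.943 = 162.1 μs.
Total: 425.0 + 244.0 + 162.1 μs.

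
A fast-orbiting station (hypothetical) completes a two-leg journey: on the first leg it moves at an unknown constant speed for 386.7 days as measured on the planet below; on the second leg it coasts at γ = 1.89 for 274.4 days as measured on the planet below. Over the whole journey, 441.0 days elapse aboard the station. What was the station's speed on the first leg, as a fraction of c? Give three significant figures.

Leg 1: speed unknown; τ_1 = 386.7/γ_1.
Leg 2: γ = 1.89; τ_2 = 274.4/1.890 = 145.2 days.
Total proper time: τ_1 + 145.2 = 441.0, so τ_1 = 441.0 − 145.2 = 295.8 days.
γ_1 = 386.7/295.8 = 1.307; β = √(1 − 1/γ²) = √0.4148.

β = 0.644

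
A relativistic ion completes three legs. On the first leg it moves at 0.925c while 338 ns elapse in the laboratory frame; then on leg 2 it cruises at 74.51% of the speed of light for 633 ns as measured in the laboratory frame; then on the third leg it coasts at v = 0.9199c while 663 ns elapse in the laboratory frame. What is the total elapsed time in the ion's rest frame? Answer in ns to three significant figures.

Leg 1: γ = 1/√(1 − 0.925²) = 1/√0.1444 = 2.632; τ_1 = 338/2.632 = 128.4 ns.
Leg 2: β = 0.7451; γ = 1/√(1 − 0.7451²) = 1/√0.4448 = 1.499; τ_2 = 633/1.499 = 422.2 ns.
Leg 3: γ = 1/√(1 − 0.9199²) = 1/√0.1538 = 2.550; τ_3 = 663/2.550 = 260.0 ns.
Total: 128.4 + 422.2 + 260.0 ns.

τ = 811 ns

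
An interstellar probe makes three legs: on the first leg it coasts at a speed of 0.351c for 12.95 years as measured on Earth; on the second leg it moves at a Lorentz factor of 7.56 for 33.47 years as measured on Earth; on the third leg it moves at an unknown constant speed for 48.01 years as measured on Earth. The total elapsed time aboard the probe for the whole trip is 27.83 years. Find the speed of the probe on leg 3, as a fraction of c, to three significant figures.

Leg 1: γ = 1/√(1 − 0.351²) = 1/√0.8768 = 1.068; τ_1 = 12.95/1.068 = 12.13 years.
Leg 2: γ = 7.56; τ_2 = 33.47/7.560 = 4.427 years.
Leg 3: speed unknown; τ_3 = 48.01/γ_3.
Total proper time: 12.13 + 4.427 + τ_3 = 27.83, so τ_3 = 27.83 − 16.55 = 11.28 years.
γ_3 = 48.01/11.28 = 4.257; β = √(1 − 1/γ²) = √0.9448.

β = 0.972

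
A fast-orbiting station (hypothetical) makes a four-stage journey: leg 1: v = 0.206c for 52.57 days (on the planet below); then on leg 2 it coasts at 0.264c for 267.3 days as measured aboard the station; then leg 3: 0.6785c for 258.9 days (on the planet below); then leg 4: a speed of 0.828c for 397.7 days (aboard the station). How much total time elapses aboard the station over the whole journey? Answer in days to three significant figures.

Leg 1: γ = 1/√(1 − 0.206²) = 1/√0.9576 = 1.022; τ_1 = 52.57/1.022 = 51.44 days.
Leg 2: 267.3 days is already measured aboard the station.
Leg 3: γ = 1/√(1 − 0.6785²) = 1/√0.5396 = 1.361; τ_3 = 258.9/1.361 = 190.2 days.
Leg 4: 397.7 days is already measured aboard the station.
Total: 51.44 + 267.3 + 190.2 + 397.7 days.

τ = 907 days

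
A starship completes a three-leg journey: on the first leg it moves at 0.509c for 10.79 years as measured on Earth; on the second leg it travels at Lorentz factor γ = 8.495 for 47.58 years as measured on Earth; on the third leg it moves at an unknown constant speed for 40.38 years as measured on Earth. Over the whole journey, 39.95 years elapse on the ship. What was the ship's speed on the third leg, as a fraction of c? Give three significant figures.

Leg 1: γ = 1/√(1 − 0.509²) = 1/√0.7409 = 1.162; τ_1 = 10.79/1.162 = 9.288 years.
Leg 2: γ = 8.495; τ_2 = 47.58/8.495 = 5.601 years.
Leg 3: speed unknown; τ_3 = 40.38/γ_3.
Total proper time: 9.288 + 5.601 + τ_3 = 39.95, so τ_3 = 39.95 − 14.89 = 25.06 years.
γ_3 = 40.38/25.06 = 1.611; β = √(1 − 1/γ²) = √0.6148.

β = 0.784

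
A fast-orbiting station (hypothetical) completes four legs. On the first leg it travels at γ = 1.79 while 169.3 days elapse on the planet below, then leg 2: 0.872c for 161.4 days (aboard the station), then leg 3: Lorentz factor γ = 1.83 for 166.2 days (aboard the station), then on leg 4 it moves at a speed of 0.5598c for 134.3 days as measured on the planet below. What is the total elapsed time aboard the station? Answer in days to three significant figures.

τ = 533 days

Leg 1: γ = 1.79; τ_1 = 169.3/1.790 = 94.58 days.
Leg 2: 161.4 days is already measured aboard the station.
Leg 3: 166.2 days is already measured aboard the station.
Leg 4: γ = 1/√(1 − 0.5598²) = 1/√0.6866 = 1.207; τ_4 = 134.3/1.207 = 111.3 days.
Total: 94.58 + 161.4 + 166.2 + 111.3 days.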